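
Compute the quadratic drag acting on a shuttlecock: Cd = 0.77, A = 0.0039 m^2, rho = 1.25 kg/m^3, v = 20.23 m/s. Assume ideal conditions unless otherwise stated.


Fd = 0.5 * Cd * rho * A * v^2
Fd = 0.5 * 0.77 * 1.25 * 0.0039 * 20.23^2
v^2 = 409.2529
Fd = 0.5 * 0.77 * 1.25 * 0.0039 * 409.2529 = 0.7681 N

0.7681 N


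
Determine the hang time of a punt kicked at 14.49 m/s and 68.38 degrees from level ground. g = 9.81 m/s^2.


T = 2*v*sin(theta)/g
sin(theta) = sin(68.38 deg) = 0.9296
T = 2*14.49*0.9296 / 9.81
T = 26.9412 / 9.81 = 2.7463 s

2.7463 s


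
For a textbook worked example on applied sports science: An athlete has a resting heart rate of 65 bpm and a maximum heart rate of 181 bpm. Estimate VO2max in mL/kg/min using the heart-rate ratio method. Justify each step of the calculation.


VO2max = 15.3 * HRmax / HRrest
VO2max = 15.3 * 181 / 65
VO2max = 2769.3 / 65 = 42.6046 mL/kg/min

42.6046 mL/kg/min


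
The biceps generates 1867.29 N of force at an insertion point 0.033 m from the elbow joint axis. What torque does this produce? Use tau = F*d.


tau = F * d
tau = 1867.29 * 0.033
tau = 61.6206 N*m

61.6206 N*m


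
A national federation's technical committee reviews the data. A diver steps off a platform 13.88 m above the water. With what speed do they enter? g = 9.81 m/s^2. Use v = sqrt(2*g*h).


v = sqrt(2 * g * h)
v = sqrt(2 * 9.81 * 13.88)
v = sqrt(272.3256) = 16.5023 m/s

16.5023 m/s


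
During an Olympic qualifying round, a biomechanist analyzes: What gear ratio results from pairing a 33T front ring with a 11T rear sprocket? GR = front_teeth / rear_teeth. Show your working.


GR = front_teeth / rear_teeth
GR = 33 / 11
GR = 3

3


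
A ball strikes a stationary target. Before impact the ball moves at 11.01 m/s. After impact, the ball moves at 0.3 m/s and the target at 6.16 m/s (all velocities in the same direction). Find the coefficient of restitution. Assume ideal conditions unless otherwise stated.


e = (v2_after - v1_after) / (v1_before - v2_before)
Numerator = 6.16 - 0.3 = 5.86
Denominator = 11.01 - 0 = 11.01
e = 5.86 / 11.01 = 0.5322

0.5322


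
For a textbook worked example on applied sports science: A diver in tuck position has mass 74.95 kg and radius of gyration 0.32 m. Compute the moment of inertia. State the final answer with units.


I = m * k^2
I = 74.95 * 0.32^2
I = 74.95 * 0.1024 = 7.6749 kg*m^2

7.6749 kg*m^2


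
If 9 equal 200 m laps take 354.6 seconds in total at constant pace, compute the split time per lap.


Split time = total_time / n_laps = 354.6 / 9
Split time = 39.4 s per lap

39.4 s


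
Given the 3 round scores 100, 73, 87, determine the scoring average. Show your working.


Average = sum / n
Sum = 260
Average = 260 / 3 = 86.6667

86.6667


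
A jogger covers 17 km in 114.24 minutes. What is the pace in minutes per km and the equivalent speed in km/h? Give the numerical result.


Pace = time / distance = 114.24 min / 17 km = 6.72 min/km
Speed = distance / time_in_hours = 17 / 1.904 hr
Speed = 8.9286 km/h

6.72 min/km, 8.9286 km/h


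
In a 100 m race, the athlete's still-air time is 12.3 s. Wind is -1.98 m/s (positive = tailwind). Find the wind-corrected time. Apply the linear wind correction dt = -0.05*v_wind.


dt = -0.05 * v_wind = -0.05 * -1.98 = 0.099 s
t_corrected = t_still + dt = 12.3 + (0.099)
t_corrected = 12.399 s

12.399 s


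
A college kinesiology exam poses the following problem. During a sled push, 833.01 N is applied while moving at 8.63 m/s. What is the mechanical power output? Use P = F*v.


P = F * v
P = 833.01 * 8.63
P = 7188.8763 W

7188.8763 W


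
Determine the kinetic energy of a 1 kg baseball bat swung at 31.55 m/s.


KE = 0.5 * m * v^2
KE = 0.5 * 1 * 31.55^2
KE = 0.5 * 1 * 995.4025 = 497.7013 J

497.7013 J


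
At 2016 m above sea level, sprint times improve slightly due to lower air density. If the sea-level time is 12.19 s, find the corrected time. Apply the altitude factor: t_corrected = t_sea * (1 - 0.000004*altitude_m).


Correction factor = 1 - 0.000004 * 2016 = 0.991936
t_corrected = t_sea * factor = 12.19 * 0.991936
t_corrected = 12.0917 s

12.0917 s


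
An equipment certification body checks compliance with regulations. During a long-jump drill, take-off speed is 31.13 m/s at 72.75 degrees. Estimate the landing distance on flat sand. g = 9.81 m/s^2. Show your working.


R = v^2 * sin(2*theta) / g
Convert angle to radians: theta = 72.75 deg = 1.2697 rad
sin(2*theta) = sin(2.5395) = 0.5664
R = 31.13^2 * 0.5664 / 9.81
R = 969.0769 * 0.5664 / 9.81 = 55.9522 m

55.9522 m


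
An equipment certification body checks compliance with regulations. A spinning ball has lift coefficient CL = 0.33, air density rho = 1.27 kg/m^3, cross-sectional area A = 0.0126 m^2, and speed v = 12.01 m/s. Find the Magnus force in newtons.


FM = 0.5 * CL * rho * A * v^2
FM = 0.5 * 0.33 * 1.27 * 0.0126 * 12.01^2
v^2 = 144.2401
FM = 0.5 * 0.33 * 1.27 * 0.0126 * 144.2401 = 0.3808 N

0.3808 N


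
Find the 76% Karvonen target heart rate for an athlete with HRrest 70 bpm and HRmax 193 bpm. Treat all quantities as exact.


Target = HRrest + pct*(HRmax - HRrest)
Heart rate reserve = HRmax - HRrest = 193 - 70 = 123 bpm
Fraction = 76% = 0.76
Target = 70 + 0.76 * 123
Target = 70 + 93.48 = 163.48 bpm

163.48 bpm


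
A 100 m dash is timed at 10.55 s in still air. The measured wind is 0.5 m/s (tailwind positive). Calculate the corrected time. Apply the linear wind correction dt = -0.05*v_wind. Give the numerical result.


dt = -0.05 * v_wind = -0.05 * 0.5 = -0.025 s
t_corrected = t_still + dt = 10.55 + (-0.025)
t_corrected = 10.525 s

10.525 s


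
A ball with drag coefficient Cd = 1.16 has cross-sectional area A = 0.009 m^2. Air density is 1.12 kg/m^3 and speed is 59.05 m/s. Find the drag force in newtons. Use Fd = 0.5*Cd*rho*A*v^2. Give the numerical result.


Fd = 0.5 * Cd * rho * A * v^2
Fd = 0.5 * 1.16 * 1.12 * 0.009 * 59.05^2
v^2 = 3486.9025
Fd = 0.5 * 1.16 * 1.12 * 0.009 * 3486.9025 = 20.3858 N

20.3858 N


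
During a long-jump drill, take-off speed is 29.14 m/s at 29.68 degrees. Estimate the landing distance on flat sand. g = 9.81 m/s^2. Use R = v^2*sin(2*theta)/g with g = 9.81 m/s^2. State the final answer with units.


R = v^2 * sin(2*theta) / g
Convert angle to radians: theta = 29.68 deg = 0.518 rad
sin(2*theta) = sin(1.036) = 0.8604
R = 29.14^2 * 0.8604 / 9.81
R = 849.1396 * 0.8604 / 9.81 = 74.4738 m

74.4738 m


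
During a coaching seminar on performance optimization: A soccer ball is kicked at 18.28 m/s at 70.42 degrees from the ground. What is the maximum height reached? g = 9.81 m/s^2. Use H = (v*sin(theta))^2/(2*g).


H = (v*sin(theta))^2 / (2*g)
vy = v*sin(theta) = 18.28 * sin(70.42 deg) = 17.2229 m/s
H = vy^2 / (2*g) = 296.63 / (2*9.81)
H = 296.63 / 19.62 = 15.1188 m

15.1188 m


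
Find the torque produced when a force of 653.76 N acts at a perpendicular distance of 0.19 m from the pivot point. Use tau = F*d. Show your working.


tau = F * d
tau = 653.76 * 0.19
tau = 124.2144 N*m

124.2144 N*m


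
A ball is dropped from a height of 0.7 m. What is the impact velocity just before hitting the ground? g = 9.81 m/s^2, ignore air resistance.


v = sqrt(2 * g * h)
v = sqrt(2 * 9.81 * 0.7)
v = sqrt(13.734) = 3.7059 m/s

3.7059 m/s


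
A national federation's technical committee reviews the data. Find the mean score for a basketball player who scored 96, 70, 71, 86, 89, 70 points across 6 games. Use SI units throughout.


Average = sum / n
Sum = 482
Average = 482 / 6 = 80.3333

80.3333


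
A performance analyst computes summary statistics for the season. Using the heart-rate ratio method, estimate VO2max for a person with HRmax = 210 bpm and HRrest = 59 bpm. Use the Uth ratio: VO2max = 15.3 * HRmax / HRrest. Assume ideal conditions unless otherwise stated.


VO2max = 15.3 * HRmax / HRrest
VO2max = 15.3 * 210 / 59
VO2max = 3213 / 59 = 54.4576 mL/kg/min

54.4576 mL/kg/min


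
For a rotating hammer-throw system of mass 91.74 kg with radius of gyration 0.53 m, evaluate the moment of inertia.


I = m * k^2
I = 91.74 * 0.53^2
I = 91.74 * 0.2809 = 25.7698 kg*m^2

25.7698 kg*m^2


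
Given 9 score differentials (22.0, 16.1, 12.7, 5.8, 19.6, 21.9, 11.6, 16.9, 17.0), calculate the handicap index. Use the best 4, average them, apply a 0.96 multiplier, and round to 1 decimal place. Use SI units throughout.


All differentials: 22.0, 16.1, 12.7, 5.8, 19.6, 21.9, 11.6, 16.9, 17.0
Sorted: 5.8, 11.6, 12.7, 16.1, 16.9, 17.0, 19.6, 21.9, 22.0
Best 4: 5.8, 11.6, 12.7, 16.1
Average of best = 46.2 / 4 = 11.55
Raw index = 11.55 * 0.96 = 11.088
Handicap index = round(11.088, 1) = 11.1

11.1


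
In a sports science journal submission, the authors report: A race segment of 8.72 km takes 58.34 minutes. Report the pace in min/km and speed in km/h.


Pace = time / distance = 58.34 min / 8.72 km = 6.6904 min/km
Speed = distance / time_in_hours = 8.72 / 0.9723 hr
Speed = 8.9681 km/h

6.6904 min/km, 8.9681 km/h


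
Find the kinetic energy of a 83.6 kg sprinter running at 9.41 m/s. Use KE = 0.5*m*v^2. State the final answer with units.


KE = 0.5 * m * v^2
KE = 0.5 * 83.6 * 9.41^2
KE = 0.5 * 83.6 * 88.5481 = 3701.3106 J

3701.3106 J


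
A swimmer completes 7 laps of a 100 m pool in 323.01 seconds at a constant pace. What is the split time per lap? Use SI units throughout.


Split time = total_time / n_laps = 323.01 / 7
Split time = 46.1443 s per lap

46.1443 s


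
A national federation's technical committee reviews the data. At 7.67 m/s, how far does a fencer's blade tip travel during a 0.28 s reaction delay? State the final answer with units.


d = v * t
d = 7.67 * 0.28
d = 2.1476 m

2.1476 m


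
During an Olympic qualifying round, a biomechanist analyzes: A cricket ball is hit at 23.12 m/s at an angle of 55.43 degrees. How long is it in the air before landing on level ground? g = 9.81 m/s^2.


T = 2*v*sin(theta)/g
sin(theta) = sin(55.43 deg) = 0.8234
T = 2*23.12*0.8234 / 9.81
T = 38.0756 / 9.81 = 3.8813 s

3.8813 s


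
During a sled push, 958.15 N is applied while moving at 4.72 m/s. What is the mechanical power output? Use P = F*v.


P = F * v
P = 958.15 * 4.72
P = 4522.468 W

4522.468 W


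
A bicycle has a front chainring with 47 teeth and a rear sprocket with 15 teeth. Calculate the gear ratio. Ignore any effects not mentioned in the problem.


GR = front_teeth / rear_teeth
GR = 47 / 15
GR = 3.1333

3.1333


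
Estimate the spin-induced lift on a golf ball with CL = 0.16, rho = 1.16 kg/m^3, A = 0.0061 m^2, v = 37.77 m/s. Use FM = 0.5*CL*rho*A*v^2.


FM = 0.5 * CL * rho * A * v^2
FM = 0.5 * 0.16 * 1.16 * 0.0061 * 37.77^2
v^2 = 1426.5729
FM = 0.5 * 0.16 * 1.16 * 0.0061 * 1426.5729 = 0.8076 N

0.8076 N


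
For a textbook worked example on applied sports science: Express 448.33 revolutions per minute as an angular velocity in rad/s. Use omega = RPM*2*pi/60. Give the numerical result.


omega = RPM * 2 * pi / 60
omega = 448.33 * 2 * 3.14159 / 60
omega = 2816.9405 / 60 = 46.949 rad/s

46.949 rad/s


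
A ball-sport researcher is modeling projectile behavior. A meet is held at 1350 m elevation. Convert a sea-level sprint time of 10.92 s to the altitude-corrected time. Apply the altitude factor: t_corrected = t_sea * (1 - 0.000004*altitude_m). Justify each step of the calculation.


Correction factor = 1 - 0.000004 * 1350 = 0.9946
t_corrected = t_sea * factor = 10.92 * 0.9946
t_corrected = 10.861 s

10.861 s


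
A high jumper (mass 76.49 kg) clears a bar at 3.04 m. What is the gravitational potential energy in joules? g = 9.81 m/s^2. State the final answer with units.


PE = m * g * h
PE = 76.49 * 9.81 * 3.04
PE = 750.3669 * 3.04 = 2281.1154 J

2281.1154 J


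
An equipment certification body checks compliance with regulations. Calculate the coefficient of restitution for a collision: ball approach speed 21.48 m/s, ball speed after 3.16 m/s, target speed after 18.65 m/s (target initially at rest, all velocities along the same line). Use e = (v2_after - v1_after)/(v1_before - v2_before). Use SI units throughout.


e = (v2_after - v1_after) / (v1_before - v2_before)
Numerator = 18.65 - 3.16 = 15.49
Denominator = 21.48 - 0 = 21.48
e = 15.49 / 21.48 = 0.7211

0.7211


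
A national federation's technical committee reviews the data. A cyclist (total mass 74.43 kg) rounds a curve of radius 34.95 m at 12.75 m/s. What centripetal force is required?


Fc = m * v^2 / r
v^2 = 12.75^2 = 162.5625
Fc = 74.43 * 162.5625 / 34.95
Fc = 12099.5269 / 34.95 = 346.1953 N

346.1953 N


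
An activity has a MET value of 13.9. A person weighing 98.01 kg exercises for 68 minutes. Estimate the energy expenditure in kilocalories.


kcal = MET * mass * time_hr
Convert time: 68 min = 1.1333 hr
kcal = 13.9 * 98.01 * 1.1333
kcal = 1543.9842 kcal

1543.9842 kcal


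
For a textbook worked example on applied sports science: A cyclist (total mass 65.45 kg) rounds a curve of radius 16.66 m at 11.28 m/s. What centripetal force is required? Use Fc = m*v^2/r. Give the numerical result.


Fc = m * v^2 / r
v^2 = 11.28^2 = 127.2384
Fc = 65.45 * 127.2384 / 16.66
Fc = 8327.7533 / 16.66 = 499.8651 N

499.8651 N


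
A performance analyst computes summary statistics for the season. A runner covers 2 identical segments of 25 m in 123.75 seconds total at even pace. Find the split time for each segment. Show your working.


Split time = total_time / n_laps = 123.75 / 2
Split time = 61.875 s per lap

61.875 s


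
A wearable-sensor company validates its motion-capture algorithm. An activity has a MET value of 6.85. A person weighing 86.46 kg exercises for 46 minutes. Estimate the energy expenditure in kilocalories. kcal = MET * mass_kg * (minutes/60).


kcal = MET * mass * time_hr
Convert time: 46 min = 0.7667 hr
kcal = 6.85 * 86.46 * 0.7667
kcal = 454.0591 kcal

454.0591 kcal


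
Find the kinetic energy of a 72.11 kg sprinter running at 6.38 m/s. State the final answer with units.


KE = 0.5 * m * v^2
KE = 0.5 * 72.11 * 6.38^2
KE = 0.5 * 72.11 * 40.7044 = 1467.5971 J

1467.5971 J


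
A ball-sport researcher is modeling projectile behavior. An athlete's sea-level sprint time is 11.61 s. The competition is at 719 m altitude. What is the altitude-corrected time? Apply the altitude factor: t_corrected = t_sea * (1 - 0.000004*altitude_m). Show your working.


Correction factor = 1 - 0.000004 * 719 = 0.997124
t_corrected = t_sea * factor = 11.61 * 0.997124
t_corrected = 11.5766 s

11.5766 s


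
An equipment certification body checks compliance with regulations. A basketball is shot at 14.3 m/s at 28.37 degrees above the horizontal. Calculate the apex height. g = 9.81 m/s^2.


H = (v*sin(theta))^2 / (2*g)
vy = v*sin(theta) = 14.3 * sin(28.37 deg) = 6.7948 m/s
H = vy^2 / (2*g) = 46.1698 / (2*9.81)
H = 46.1698 / 19.62 = 2.3532 m

2.3532 m


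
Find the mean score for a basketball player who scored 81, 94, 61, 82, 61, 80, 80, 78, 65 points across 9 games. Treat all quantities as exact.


Average = sum / n
Sum = 682
Average = 682 / 9 = 75.7778

75.7778


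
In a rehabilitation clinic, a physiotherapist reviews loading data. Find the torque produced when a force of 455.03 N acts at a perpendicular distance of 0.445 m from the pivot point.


tau = F * d
tau = 455.03 * 0.445
tau = 202.4883 N*m

202.4883 N*m


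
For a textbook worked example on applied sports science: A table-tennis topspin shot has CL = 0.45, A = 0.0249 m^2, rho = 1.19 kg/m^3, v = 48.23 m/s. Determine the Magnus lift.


FM = 0.5 * CL * rho * A * v^2
FM = 0.5 * 0.45 * 1.19 * 0.0249 * 48.23^2
v^2 = 2326.1329
FM = 0.5 * 0.45 * 1.19 * 0.0249 * 2326.1329 = 15.5083 N

15.5083 N


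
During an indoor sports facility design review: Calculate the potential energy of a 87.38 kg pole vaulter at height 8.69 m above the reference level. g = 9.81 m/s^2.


PE = m * g * h
PE = 87.38 * 9.81 * 8.69
PE = 857.1978 * 8.69 = 7449.0489 J

7449.0489 J


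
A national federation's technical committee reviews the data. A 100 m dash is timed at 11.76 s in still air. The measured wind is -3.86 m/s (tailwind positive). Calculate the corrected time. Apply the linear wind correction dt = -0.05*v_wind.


dt = -0.05 * v_wind = -0.05 * -3.86 = 0.193 s
t_corrected = t_still + dt = 11.76 + (0.193)
t_corrected = 11.953 s

11.953 s


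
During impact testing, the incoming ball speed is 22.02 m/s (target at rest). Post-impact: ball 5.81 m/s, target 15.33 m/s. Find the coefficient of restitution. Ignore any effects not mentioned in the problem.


e = (v2_after - v1_after) / (v1_before - v2_before)
Numerator = 15.33 - 5.81 = 9.52
Denominator = 22.02 - 0 = 22.02
e = 9.52 / 22.02 = 0.4323

0.4323


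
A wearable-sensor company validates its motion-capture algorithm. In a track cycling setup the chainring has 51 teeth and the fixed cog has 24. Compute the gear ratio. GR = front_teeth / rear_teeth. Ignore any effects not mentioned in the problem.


GR = front_teeth / rear_teeth
GR = 51 / 24
GR = 2.125

2.125


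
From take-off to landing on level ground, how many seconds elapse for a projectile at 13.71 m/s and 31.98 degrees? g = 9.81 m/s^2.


T = 2*v*sin(theta)/g
sin(theta) = sin(31.98 deg) = 0.5296
T = 2*13.71*0.5296 / 9.81
T = 14.5223 / 9.81 = 1.4804 s

1.4804 s


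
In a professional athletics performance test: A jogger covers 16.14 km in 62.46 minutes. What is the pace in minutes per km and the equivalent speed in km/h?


Pace = time / distance = 62.46 min / 16.14 km = 3.8699 min/km
Speed = distance / time_in_hours = 16.14 / 1.041 hr
Speed = 15.5043 km/h

3.8699 min/km, 15.5043 km/h


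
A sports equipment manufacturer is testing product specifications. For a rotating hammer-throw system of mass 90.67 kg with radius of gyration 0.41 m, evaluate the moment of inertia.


I = m * k^2
I = 90.67 * 0.41^2
I = 90.67 * 0.1681 = 15.2416 kg*m^2

15.2416 kg*m^2


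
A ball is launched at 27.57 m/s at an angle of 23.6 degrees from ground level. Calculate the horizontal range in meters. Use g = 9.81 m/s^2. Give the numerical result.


R = v^2 * sin(2*theta) / g
Convert angle to radians: theta = 23.6 deg = 0.4119 rad
sin(2*theta) = sin(0.8238) = 0.7337
R = 27.57^2 * 0.7337 / 9.81
R = 760.1049 * 0.7337 / 9.81 = 56.8513 m

56.8513 m


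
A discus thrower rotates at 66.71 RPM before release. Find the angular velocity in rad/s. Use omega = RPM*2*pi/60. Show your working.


omega = RPM * 2 * pi / 60
omega = 66.71 * 2 * 3.14159 / 60
omega = 419.1513 / 60 = 6.9859 rad/s

6.9859 rad/s


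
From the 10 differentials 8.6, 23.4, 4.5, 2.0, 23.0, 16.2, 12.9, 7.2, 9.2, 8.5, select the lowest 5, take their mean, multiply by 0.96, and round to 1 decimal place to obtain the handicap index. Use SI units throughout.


All differentials: 8.6, 23.4, 4.5, 2.0, 23.0, 16.2, 12.9, 7.2, 9.2, 8.5
Sorted: 2.0, 4.5, 7.2, 8.5, 8.6, 9.2, 12.9, 16.2, 23.0, 23.4
Best 5: 2.0, 4.5, 7.2, 8.5, 8.6
Average of best = 30.8 / 5 = 6.16
Raw index = 6.16 * 0.96 = 5.9136
Handicap index = round(5.9136, 1) = 5.9

5.9


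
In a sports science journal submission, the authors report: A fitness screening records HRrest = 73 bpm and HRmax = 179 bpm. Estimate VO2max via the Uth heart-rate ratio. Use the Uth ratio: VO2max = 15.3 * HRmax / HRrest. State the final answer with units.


VO2max = 15.3 * HRmax / HRrest
VO2max = 15.3 * 179 / 73
VO2max = 2738.7 / 73 = 37.5164 mL/kg/min

37.5164 mL/kg/min


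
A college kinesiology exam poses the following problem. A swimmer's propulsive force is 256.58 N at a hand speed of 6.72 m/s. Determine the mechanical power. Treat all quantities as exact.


P = F * v
P = 256.58 * 6.72
P = 1724.2176 W

1724.2176 W


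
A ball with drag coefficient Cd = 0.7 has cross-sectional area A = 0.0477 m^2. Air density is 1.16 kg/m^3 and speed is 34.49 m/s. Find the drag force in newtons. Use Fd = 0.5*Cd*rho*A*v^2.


Fd = 0.5 * Cd * rho * A * v^2
Fd = 0.5 * 0.7 * 1.16 * 0.0477 * 34.49^2
v^2 = 1189.5601
Fd = 0.5 * 0.7 * 1.16 * 0.0477 * 1189.5601 = 23.0373 N

23.0373 N


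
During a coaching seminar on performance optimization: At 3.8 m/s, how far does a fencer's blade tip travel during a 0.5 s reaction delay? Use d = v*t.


d = v * t
d = 3.8 * 0.5
d = 1.9 m

1.9 m


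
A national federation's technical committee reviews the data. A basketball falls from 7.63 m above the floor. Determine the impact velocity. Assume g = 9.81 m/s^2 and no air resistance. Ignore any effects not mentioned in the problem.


v = sqrt(2 * g * h)
v = sqrt(2 * 9.81 * 7.63)
v = sqrt(149.7006) = 12.2352 m/s

12.2352 m/s


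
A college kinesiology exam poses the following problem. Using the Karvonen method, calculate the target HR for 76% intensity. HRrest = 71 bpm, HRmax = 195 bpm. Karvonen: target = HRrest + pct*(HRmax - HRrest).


Target = HRrest + pct*(HRmax - HRrest)
Heart rate reserve = HRmax - HRrest = 195 - 71 = 124 bpm
Fraction = 76% = 0.76
Target = 71 + 0.76 * 124
Target = 71 + 94.24 = 165.24 bpm

165.24 bpm


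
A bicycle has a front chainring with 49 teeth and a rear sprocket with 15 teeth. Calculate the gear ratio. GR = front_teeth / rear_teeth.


GR = front_teeth / rear_teeth
GR = 49 / 15
GR = 3.2667

3.2667


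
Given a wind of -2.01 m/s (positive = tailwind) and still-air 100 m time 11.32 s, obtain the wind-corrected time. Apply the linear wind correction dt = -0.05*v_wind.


dt = -0.05 * v_wind = -0.05 * -2.01 = 0.1005 s
t_corrected = t_still + dt = 11.32 + (0.1005)
t_corrected = 11.4205 s

11.4205 s


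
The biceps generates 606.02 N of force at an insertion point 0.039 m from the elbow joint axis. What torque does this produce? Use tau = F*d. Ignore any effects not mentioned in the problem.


tau = F * d
tau = 606.02 * 0.039
tau = 23.6348 N*m

23.6348 N*m


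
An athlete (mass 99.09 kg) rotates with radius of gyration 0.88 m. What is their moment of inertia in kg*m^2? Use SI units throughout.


I = m * k^2
I = 99.09 * 0.88^2
I = 99.09 * 0.7744 = 76.7353 kg*m^2

76.7353 kg*m^2


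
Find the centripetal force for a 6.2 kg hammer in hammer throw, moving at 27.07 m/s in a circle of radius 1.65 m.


Fc = m * v^2 / r
v^2 = 27.07^2 = 732.7849
Fc = 6.2 * 732.7849 / 1.65
Fc = 4543.2664 / 1.65 = 2753.4948 N

2753.4948 N


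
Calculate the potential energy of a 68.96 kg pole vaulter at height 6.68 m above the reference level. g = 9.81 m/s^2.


PE = m * g * h
PE = 68.96 * 9.81 * 6.68
PE = 676.4976 * 6.68 = 4519.004 J

4519.004 J


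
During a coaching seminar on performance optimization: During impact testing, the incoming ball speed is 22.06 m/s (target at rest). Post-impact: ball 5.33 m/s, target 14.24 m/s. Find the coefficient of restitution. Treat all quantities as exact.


e = (v2_after - v1_after) / (v1_before - v2_before)
Numerator = 14.24 - 5.33 = 8.91
Denominator = 22.06 - 0 = 22.06
e = 8.91 / 22.06 = 0.4039

0.4039


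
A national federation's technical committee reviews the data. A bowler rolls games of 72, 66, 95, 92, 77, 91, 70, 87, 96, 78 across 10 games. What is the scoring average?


Average = sum / n
Sum = 824
Average = 824 / 10 = 82.4

82.4


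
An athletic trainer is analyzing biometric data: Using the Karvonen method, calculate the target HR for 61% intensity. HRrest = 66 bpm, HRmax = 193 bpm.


Target = HRrest + pct*(HRmax - HRrest)
Heart rate reserve = HRmax - HRrest = 193 - 66 = 127 bpm
Fraction = 61% = 0.61
Target = 66 + 0.61 * 127
Target = 66 + 77.47 = 143.47 bpm

143.47 bpm


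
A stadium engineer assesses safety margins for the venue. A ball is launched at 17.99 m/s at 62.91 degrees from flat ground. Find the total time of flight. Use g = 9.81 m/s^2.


T = 2*v*sin(theta)/g
sin(theta) = sin(62.91 deg) = 0.8903
T = 2*17.99*0.8903 / 9.81
T = 32.0327 / 9.81 = 3.2653 s

3.2653 s


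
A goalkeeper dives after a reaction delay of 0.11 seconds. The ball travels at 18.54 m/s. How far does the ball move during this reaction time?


d = v * t
d = 18.54 * 0.11
d = 2.0394 m

2.0394 m


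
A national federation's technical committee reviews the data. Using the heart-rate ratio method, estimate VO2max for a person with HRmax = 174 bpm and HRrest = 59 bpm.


VO2max = 15.3 * HRmax / HRrest
VO2max = 15.3 * 174 / 59
VO2max = 2662.2 / 59 = 45.122 mL/kg/min

45.122 mL/kg/min


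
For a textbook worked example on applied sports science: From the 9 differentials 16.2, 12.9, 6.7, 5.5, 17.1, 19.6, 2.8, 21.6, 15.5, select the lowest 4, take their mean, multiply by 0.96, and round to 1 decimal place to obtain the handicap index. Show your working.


All differentials: 16.2, 12.9, 6.7, 5.5, 17.1, 19.6, 2.8, 21.6, 15.5
Sorted: 2.8, 5.5, 6.7, 12.9, 15.5, 16.2, 17.1, 19.6, 21.6
Best 4: 2.8, 5.5, 6.7, 12.9
Average of best = 27.9 / 4 = 6.975
Raw index = 6.975 * 0.96 = 6.696
Handicap index = round(6.696, 1) = 6.7

6.7


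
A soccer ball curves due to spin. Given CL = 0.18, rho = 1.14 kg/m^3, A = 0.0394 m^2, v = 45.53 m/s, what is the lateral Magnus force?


FM = 0.5 * CL * rho * A * v^2
FM = 0.5 * 0.18 * 1.14 * 0.0394 * 45.53^2
v^2 = 2072.9809
FM = 0.5 * 0.18 * 1.14 * 0.0394 * 2072.9809 = 8.3799 N

8.3799 N


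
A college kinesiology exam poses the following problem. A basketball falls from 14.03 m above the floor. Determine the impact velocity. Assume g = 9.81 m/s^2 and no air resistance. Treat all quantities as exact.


v = sqrt(2 * g * h)
v = sqrt(2 * 9.81 * 14.03)
v = sqrt(275.2686) = 16.5912 m/s

16.5912 m/s


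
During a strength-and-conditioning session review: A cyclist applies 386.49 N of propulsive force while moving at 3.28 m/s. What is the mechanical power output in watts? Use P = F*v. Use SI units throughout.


P = F * v
P = 386.49 * 3.28
P = 1267.6872 W

1267.6872 W


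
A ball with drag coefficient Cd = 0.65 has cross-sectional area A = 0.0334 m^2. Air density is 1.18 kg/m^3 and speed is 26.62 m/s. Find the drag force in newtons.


Fd = 0.5 * Cd * rho * A * v^2
Fd = 0.5 * 0.65 * 1.18 * 0.0334 * 26.62^2
v^2 = 708.6244
Fd = 0.5 * 0.65 * 1.18 * 0.0334 * 708.6244 = 9.0767 N

9.0767 N


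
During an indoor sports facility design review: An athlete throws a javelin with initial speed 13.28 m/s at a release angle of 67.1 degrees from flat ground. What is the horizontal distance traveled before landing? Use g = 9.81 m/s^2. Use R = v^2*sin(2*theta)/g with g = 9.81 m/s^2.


R = v^2 * sin(2*theta) / g
Convert angle to radians: theta = 67.1 deg = 1.1711 rad
sin(2*theta) = sin(2.3422) = 0.7169
R = 13.28^2 * 0.7169 / 9.81
R = 176.3584 * 0.7169 / 9.81 = 12.8882 m

12.8882 m


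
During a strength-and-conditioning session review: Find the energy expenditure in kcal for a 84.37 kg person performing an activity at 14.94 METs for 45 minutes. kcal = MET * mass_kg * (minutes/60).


kcal = MET * mass * time_hr
Convert time: 45 min = 0.75 hr
kcal = 14.94 * 84.37 * 0.75
kcal = 945.3659 kcal

945.3659 kcal


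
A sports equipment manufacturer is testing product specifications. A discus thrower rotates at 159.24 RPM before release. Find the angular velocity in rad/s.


omega = RPM * 2 * pi / 60
omega = 159.24 * 2 * 3.14159 / 60
omega = 1000.5344 / 60 = 16.6756 rad/s

16.6756 rad/s


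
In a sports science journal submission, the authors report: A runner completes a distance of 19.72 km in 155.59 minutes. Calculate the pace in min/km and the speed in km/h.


Pace = time / distance = 155.59 min / 19.72 km = 7.89 min/km
Speed = distance / time_in_hours = 19.72 / 2.5932 hr
Speed = 7.6046 km/h

7.89 min/km, 7.6046 km/h


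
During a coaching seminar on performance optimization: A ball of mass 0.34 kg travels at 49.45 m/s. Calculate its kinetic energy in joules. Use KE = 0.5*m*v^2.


KE = 0.5 * m * v^2
KE = 0.5 * 0.34 * 49.45^2
KE = 0.5 * 0.34 * 2445.3025 = 415.7014 J

415.7014 J


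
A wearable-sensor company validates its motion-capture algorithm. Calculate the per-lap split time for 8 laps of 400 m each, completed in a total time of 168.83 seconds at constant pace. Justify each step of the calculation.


Split time = total_time / n_laps = 168.83 / 8
Split time = 21.1038 s per lap

21.1038 s


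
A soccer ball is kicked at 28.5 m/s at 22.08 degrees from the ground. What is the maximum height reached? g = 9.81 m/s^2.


H = (v*sin(theta))^2 / (2*g)
vy = v*sin(theta) = 28.5 * sin(22.08 deg) = 10.7132 m/s
H = vy^2 / (2*g) = 114.7721 / (2*9.81)
H = 114.7721 / 19.62 = 5.8497 m

5.8497 m


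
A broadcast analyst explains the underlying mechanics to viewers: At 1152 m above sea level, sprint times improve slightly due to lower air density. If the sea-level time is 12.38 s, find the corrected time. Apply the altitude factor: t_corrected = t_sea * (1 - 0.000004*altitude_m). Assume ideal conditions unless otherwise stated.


Correction factor = 1 - 0.000004 * 1152 = 0.995392
t_corrected = t_sea * factor = 12.38 * 0.995392
t_corrected = 12.323 s

12.323 s


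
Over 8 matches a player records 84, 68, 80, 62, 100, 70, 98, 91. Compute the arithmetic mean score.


Average = sum / n
Sum = 653
Average = 653 / 8 = 81.625

81.625


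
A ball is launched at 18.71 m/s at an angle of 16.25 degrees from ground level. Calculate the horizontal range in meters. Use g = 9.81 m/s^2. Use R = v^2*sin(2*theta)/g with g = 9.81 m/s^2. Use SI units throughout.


R = v^2 * sin(2*theta) / g
Convert angle to radians: theta = 16.25 deg = 0.2836 rad
sin(2*theta) = sin(0.5672) = 0.5373
R = 18.71^2 * 0.5373 / 9.81
R = 350.0641 * 0.5373 / 9.81 = 19.1732 m

19.1732 m


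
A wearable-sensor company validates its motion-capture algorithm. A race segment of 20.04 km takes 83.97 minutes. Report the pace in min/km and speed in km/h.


Pace = time / distance = 83.97 min / 20.04 km = 4.1901 min/km
Speed = distance / time_in_hours = 20.04 / 1.3995 hr
Speed = 14.3194 km/h

4.1901 min/km, 14.3194 km/h


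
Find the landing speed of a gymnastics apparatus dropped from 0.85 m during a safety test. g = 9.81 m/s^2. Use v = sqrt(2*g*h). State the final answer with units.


v = sqrt(2 * g * h)
v = sqrt(2 * 9.81 * 0.85)
v = sqrt(16.677) = 4.0837 m/s

4.0837 m/s


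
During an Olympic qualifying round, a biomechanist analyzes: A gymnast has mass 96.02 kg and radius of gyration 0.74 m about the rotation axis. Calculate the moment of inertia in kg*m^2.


I = m * k^2
I = 96.02 * 0.74^2
I = 96.02 * 0.5476 = 52.5806 kg*m^2

52.5806 kg*m^2


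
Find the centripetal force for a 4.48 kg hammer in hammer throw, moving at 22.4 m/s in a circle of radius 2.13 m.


Fc = m * v^2 / r
v^2 = 22.4^2 = 501.76
Fc = 4.48 * 501.76 / 2.13
Fc = 2247.8848 / 2.13 = 1055.345 N

1055.345 N


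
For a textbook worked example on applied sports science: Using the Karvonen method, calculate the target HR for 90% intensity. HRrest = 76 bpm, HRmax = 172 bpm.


Target = HRrest + pct*(HRmax - HRrest)
Heart rate reserve = HRmax - HRrest = 172 - 76 = 96 bpm
Fraction = 90% = 0.9
Target = 76 + 0.9 * 96
Target = 76 + 86.4 = 162.4 bpm

162.4 bpm


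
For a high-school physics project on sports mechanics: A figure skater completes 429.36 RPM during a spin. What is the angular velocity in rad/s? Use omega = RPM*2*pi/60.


omega = RPM * 2 * pi / 60
omega = 429.36 * 2 * 3.14159 / 60
omega = 2697.7484 / 60 = 44.9625 rad/s

44.9625 rad/s


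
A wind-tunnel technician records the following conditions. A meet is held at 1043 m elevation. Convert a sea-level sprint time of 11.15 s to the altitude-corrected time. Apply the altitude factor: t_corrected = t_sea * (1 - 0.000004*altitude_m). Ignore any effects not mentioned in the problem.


Correction factor = 1 - 0.000004 * 1043 = 0.995828
t_corrected = t_sea * factor = 11.15 * 0.995828
t_corrected = 11.1035 s

11.1035 s


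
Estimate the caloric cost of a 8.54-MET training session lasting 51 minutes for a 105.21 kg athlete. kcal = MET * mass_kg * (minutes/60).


kcal = MET * mass * time_hr
Convert time: 51 min = 0.85 hr
kcal = 8.54 * 105.21 * 0.85
kcal = 763.7194 kcal

763.7194 kcal


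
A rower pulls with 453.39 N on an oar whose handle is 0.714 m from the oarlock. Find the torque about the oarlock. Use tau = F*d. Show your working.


tau = F * d
tau = 453.39 * 0.714
tau = 323.7205 N*m

323.7205 N*m


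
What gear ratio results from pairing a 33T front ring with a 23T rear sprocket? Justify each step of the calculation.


GR = front_teeth / rear_teeth
GR = 33 / 23
GR = 1.4348

1.4348


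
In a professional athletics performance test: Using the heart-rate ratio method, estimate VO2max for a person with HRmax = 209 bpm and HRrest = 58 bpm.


VO2max = 15.3 * HRmax / HRrest
VO2max = 15.3 * 209 / 58
VO2max = 3197.7 / 58 = 55.1328 mL/kg/min

55.1328 mL/kg/min


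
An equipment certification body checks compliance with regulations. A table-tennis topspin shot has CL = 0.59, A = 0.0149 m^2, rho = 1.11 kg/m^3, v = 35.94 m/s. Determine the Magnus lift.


FM = 0.5 * CL * rho * A * v^2
FM = 0.5 * 0.59 * 1.11 * 0.0149 * 35.94^2
v^2 = 1291.6836
FM = 0.5 * 0.59 * 1.11 * 0.0149 * 1291.6836 = 6.3021 N

6.3021 N


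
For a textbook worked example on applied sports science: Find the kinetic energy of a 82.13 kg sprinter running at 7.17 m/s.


KE = 0.5 * m * v^2
KE = 0.5 * 82.13 * 7.17^2
KE = 0.5 * 82.13 * 51.4089 = 2111.1065 J

2111.1065 J


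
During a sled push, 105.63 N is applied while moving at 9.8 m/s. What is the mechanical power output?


P = F * v
P = 105.63 * 9.8
P = 1035.174 W

1035.174 W


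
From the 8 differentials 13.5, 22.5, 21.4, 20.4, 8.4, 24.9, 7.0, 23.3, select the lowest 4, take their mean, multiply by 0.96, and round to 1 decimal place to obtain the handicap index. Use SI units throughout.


All differentials: 13.5, 22.5, 21.4, 20.4, 8.4, 24.9, 7.0, 23.3
Sorted: 7.0, 8.4, 13.5, 20.4, 21.4, 22.5, 23.3, 24.9
Best 4: 7.0, 8.4, 13.5, 20.4
Average of best = 49.3 / 4 = 12.325
Raw index = 12.325 * 0.96 = 11.832
Handicap index = round(11.832, 1) = 11.8

11.8


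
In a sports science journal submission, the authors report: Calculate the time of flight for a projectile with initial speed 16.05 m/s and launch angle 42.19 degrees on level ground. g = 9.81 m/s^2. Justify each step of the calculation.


T = 2*v*sin(theta)/g
sin(theta) = sin(42.19 deg) = 0.6716
T = 2*16.05*0.6716 / 9.81
T = 21.5581 / 9.81 = 2.1976 s

2.1976 s


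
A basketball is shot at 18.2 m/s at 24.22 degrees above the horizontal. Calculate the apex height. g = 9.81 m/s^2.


H = (v*sin(theta))^2 / (2*g)
vy = v*sin(theta) = 18.2 * sin(24.22 deg) = 7.4664 m/s
H = vy^2 / (2*g) = 55.747 / (2*9.81)
H = 55.747 / 19.62 = 2.8413 m

2.8413 m


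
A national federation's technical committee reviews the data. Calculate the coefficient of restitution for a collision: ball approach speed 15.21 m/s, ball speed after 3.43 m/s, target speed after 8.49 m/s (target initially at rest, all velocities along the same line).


e = (v2_after - v1_after) / (v1_before - v2_before)
Numerator = 8.49 - 3.43 = 5.06
Denominator = 15.21 - 0 = 15.21
e = 5.06 / 15.21 = 0.3327

0.3327


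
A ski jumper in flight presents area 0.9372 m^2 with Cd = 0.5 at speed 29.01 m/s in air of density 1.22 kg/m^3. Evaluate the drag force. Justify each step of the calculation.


Fd = 0.5 * Cd * rho * A * v^2
Fd = 0.5 * 0.5 * 1.22 * 0.9372 * 29.01^2
v^2 = 841.5801
Fd = 0.5 * 0.5 * 1.22 * 0.9372 * 841.5801 = 240.5623 N

240.5623 N


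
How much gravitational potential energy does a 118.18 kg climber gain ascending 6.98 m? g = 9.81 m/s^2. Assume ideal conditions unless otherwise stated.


PE = m * g * h
PE = 118.18 * 9.81 * 6.98
PE = 1159.3458 * 6.98 = 8092.2337 J

8092.2337 J


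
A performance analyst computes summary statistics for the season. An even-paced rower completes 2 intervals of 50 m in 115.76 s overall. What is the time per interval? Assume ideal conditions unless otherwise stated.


Split time = total_time / n_laps = 115.76 / 2
Split time = 57.88 s per lap

57.88 s


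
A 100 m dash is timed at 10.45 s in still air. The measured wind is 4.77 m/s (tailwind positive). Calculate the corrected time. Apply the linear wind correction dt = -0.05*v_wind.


dt = -0.05 * v_wind = -0.05 * 4.77 = -0.2385 s
t_corrected = t_still + dt = 10.45 + (-0.2385)
t_corrected = 10.2115 s

10.2115 s


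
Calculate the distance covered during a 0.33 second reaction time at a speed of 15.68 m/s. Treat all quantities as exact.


d = v * t
d = 15.68 * 0.33
d = 5.1744 m

5.1744 m


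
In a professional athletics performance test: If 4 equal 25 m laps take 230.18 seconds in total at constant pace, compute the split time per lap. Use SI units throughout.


Split time = total_time / n_laps = 230.18 / 4
Split time = 57.545 s per lap

57.545 s


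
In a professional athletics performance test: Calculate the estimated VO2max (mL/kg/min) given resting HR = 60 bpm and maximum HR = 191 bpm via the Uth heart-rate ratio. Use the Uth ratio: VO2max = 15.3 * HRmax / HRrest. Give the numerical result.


VO2max = 15.3 * HRmax / HRrest
VO2max = 15.3 * 191 / 60
VO2max = 2922.3 / 60 = 48.705 mL/kg/min

48.705 mL/kg/min


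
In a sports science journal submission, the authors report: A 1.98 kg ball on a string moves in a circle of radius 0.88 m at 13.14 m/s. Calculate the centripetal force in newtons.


Fc = m * v^2 / r
v^2 = 13.14^2 = 172.6596
Fc = 1.98 * 172.6596 / 0.88
Fc = 341.866 / 0.88 = 388.4841 N

388.4841 N


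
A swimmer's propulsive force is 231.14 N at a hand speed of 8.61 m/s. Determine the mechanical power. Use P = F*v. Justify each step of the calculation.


P = F * v
P = 231.14 * 8.61
P = 1990.1154 W

1990.1154 W


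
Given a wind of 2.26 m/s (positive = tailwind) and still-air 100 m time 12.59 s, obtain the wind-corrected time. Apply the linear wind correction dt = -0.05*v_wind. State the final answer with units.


dt = -0.05 * v_wind = -0.05 * 2.26 = -0.113 s
t_corrected = t_still + dt = 12.59 + (-0.113)
t_corrected = 12.477 s

12.477 s


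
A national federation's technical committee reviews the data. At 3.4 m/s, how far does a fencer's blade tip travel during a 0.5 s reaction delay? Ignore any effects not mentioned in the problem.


d = v * t
d = 3.4 * 0.5
d = 1.7 m

1.7 m


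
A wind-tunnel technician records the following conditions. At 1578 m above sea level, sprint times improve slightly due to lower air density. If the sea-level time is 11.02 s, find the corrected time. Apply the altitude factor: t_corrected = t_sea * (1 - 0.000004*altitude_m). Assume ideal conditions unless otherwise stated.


Correction factor = 1 - 0.000004 * 1578 = 0.993688
t_corrected = t_sea * factor = 11.02 * 0.993688
t_corrected = 10.9504 s

10.9504 s


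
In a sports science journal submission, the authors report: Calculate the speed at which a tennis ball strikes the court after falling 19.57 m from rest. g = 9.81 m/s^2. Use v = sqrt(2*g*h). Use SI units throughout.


v = sqrt(2 * g * h)
v = sqrt(2 * 9.81 * 19.57)
v = sqrt(383.9634) = 19.595 m/s

19.595 m/s


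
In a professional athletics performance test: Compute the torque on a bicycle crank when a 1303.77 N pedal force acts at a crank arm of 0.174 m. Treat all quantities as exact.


tau = F * d
tau = 1303.77 * 0.174
tau = 226.856 N*m

226.856 N*m


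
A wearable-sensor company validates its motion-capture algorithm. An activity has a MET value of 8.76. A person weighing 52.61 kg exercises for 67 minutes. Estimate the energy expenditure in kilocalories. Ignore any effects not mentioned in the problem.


kcal = MET * mass * time_hr
Convert time: 67 min = 1.1167 hr
kcal = 8.76 * 52.61 * 1.1167
kcal = 514.631 kcal

514.631 kcal


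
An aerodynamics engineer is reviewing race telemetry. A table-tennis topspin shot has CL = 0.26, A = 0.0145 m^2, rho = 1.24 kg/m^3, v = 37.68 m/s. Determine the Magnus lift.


FM = 0.5 * CL * rho * A * v^2
FM = 0.5 * 0.26 * 1.24 * 0.0145 * 37.68^2
v^2 = 1419.7824
FM = 0.5 * 0.26 * 1.24 * 0.0145 * 1419.7824 = 3.3186 N

3.3186 N
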